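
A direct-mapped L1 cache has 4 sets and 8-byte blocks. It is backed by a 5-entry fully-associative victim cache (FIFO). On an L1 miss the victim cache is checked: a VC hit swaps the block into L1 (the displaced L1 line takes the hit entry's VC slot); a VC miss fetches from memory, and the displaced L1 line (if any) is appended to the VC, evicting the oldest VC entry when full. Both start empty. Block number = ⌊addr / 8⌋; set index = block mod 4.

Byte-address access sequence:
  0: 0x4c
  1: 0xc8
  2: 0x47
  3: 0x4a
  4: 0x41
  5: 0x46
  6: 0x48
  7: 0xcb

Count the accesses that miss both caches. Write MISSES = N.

  [0] addr=0x4c blk=9 s=1: MISS | VC []
  [1] addr=0xc8 blk=25 s=1: MISS | VC [9]
  [2] addr=0x47 blk=8 s=0: MISS | VC [9]
  [3] addr=0x4a blk=9 s=1: VC-HIT | VC [25]
  [4] addr=0x41 blk=8 s=0: L1-HIT | VC [25]
  [5] addr=0x46 blk=8 s=0: L1-HIT | VC [25]
  [6] addr=0x48 blk=9 s=1: L1-HIT | VC [25]
  [7] addr=0xcb blk=25 s=1: VC-HIT | VC [9]

MISSES = 3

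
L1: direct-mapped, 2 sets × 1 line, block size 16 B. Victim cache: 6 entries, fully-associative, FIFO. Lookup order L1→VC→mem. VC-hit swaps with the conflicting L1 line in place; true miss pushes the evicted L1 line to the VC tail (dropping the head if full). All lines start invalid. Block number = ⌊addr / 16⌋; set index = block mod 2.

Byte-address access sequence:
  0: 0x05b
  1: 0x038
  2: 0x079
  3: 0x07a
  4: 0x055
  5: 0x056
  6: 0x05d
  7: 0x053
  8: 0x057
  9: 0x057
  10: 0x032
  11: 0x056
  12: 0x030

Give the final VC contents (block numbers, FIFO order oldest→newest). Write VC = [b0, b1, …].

VC = [7, 5]

  [0] addr=0x5b blk=5 s=1: MISS | VC []
  [1] addr=0x38 blk=3 s=1: MISS | VC [5]
  [2] addr=0x79 blk=7 s=1: MISS | VC [5, 3]
  [3] addr=0x7a blk=7 s=1: L1-HIT | VC [5, 3]
  [4] addr=0x55 blk=5 s=1: VC-HIT | VC [7, 3]
  [5] addr=0x56 blk=5 s=1: L1-HIT | VC [7, 3]
  [6] addr=0x5d blk=5 s=1: L1-HIT | VC [7, 3]
  [7] addr=0x53 blk=5 s=1: L1-HIT | VC [7, 3]
  [8] addr=0x57 blk=5 s=1: L1-HIT | VC [7, 3]
  [9] addr=0x57 blk=5 s=1: L1-HIT | VC [7, 3]
  [10] addr=0x32 blk=3 s=1: VC-HIT | VC [7, 5]
  [11] addr=0x56 blk=5 s=1: VC-HIT | VC [7, 3]
  [12] addr=0x30 blk=3 s=1: VC-HIT | VC [7, 5]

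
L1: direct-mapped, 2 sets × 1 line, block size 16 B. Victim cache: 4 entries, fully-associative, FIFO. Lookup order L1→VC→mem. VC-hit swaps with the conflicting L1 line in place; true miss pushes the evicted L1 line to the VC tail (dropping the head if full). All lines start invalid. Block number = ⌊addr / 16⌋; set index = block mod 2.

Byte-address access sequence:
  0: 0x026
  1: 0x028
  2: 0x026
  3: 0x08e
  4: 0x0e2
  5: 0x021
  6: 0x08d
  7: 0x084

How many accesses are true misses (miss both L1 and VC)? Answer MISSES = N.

0: 0x26 (blk 2, set 0) → MISS  vc=[]
1: 0x28 (blk 2, set 0) → L1-HIT  vc=[]
2: 0x26 (blk 2, set 0) → L1-HIT  vc=[]
3: 0x8e (blk 8, set 0) → MISS  vc=[2]
4: 0xe2 (blk 14, set 0) → MISS  vc=[2, 8]
5: 0x21 (blk 2, set 0) → VC-HIT  vc=[14, 8]
6: 0x8d (blk 8, set 0) → VC-HIT  vc=[14, 2]
7: 0x84 (blk 8, set 0) → L1-HIT  vc=[14, 2]

MISSES = 3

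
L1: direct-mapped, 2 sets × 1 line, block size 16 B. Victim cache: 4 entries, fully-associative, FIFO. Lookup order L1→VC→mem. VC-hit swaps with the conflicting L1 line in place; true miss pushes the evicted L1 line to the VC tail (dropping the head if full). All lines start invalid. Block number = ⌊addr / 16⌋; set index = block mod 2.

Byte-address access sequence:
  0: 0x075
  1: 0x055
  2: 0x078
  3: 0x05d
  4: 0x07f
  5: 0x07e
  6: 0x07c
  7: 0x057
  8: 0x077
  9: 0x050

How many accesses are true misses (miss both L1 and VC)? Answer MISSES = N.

MISSES = 2

0: 0x75 (blk 7, set 1) → MISS  vc=[]
1: 0x55 (blk 5, set 1) → MISS  vc=[7]
2: 0x78 (blk 7, set 1) → VC-HIT  vc=[5]
3: 0x5d (blk 5, set 1) → VC-HIT  vc=[7]
4: 0x7f (blk 7, set 1) → VC-HIT  vc=[5]
5: 0x7e (blk 7, set 1) → L1-HIT  vc=[5]
6: 0x7c (blk 7, set 1) → L1-HIT  vc=[5]
7: 0x57 (blk 5, set 1) → VC-HIT  vc=[7]
8: 0x77 (blk 7, set 1) → VC-HIT  vc=[5]
9: 0x50 (blk 5, set 1) → VC-HIT  vc=[7]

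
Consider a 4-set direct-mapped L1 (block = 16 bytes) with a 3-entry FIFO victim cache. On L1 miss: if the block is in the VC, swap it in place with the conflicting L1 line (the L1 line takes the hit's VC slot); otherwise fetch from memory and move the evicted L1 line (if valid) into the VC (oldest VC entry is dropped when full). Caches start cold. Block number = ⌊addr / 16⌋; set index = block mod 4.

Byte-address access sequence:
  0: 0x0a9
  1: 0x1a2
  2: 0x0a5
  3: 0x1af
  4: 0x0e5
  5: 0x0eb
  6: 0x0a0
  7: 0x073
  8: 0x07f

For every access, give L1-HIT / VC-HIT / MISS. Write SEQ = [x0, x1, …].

0: 0xa9 (blk 10, set 2) → MISS  vc=[]
1: 0x1a2 (blk 26, set 2) → MISS  vc=[10]
2: 0xa5 (blk 10, set 2) → VC-HIT  vc=[26]
3: 0x1af (blk 26, set 2) → VC-HIT  vc=[10]
4: 0xe5 (blk 14, set 2) → MISS  vc=[10, 26]
5: 0xeb (blk 14, set 2) → L1-HIT  vc=[10, 26]
6: 0xa0 (blk 10, set 2) → VC-HIT  vc=[14, 26]
7: 0x73 (blk 7, set 3) → MISS  vc=[14, 26]
8: 0x7f (blk 7, set 3) → L1-HIT  vc=[14, 26]

SEQ = [MISS, MISS, VC-HIT, VC-HIT, MISS, L1-HIT, VC-HIT, MISS, L1-HIT]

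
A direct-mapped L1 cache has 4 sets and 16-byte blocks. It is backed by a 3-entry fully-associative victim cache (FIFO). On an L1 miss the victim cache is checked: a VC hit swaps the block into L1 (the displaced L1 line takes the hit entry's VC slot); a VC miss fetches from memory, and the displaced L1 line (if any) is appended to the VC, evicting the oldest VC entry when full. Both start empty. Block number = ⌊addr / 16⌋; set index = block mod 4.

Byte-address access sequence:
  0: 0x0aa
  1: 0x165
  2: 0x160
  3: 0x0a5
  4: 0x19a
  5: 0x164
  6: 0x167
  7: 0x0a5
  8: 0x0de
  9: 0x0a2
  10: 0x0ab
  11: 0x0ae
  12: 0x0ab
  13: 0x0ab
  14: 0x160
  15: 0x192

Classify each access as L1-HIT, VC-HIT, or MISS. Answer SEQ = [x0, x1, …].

SEQ = [MISS, MISS, L1-HIT, VC-HIT, MISS, VC-HIT, L1-HIT, VC-HIT, MISS, L1-HIT, L1-HIT, L1-HIT, L1-HIT, L1-HIT, VC-HIT, VC-HIT]

  [0] addr=0xaa blk=10 s=2: MISS | VC []
  [1] addr=0x165 blk=22 s=2: MISS | VC [10]
  [2] addr=0x160 blk=22 s=2: L1-HIT | VC [10]
  [3] addr=0xa5 blk=10 s=2: VC-HIT | VC [22]
  [4] addr=0x19a blk=25 s=1: MISS | VC [22]
  [5] addr=0x164 blk=22 s=2: VC-HIT | VC [10]
  [6] addr=0x167 blk=22 s=2: L1-HIT | VC [10]
  [7] addr=0xa5 blk=10 s=2: VC-HIT | VC [22]
  [8] addr=0xde blk=13 s=1: MISS | VC [22, 25]
  [9] addr=0xa2 blk=10 s=2: L1-HIT | VC [22, 25]
  [10] addr=0xab blk=10 s=2: L1-HIT | VC [22, 25]
  [11] addr=0xae blk=10 s=2: L1-HIT | VC [22, 25]
  [12] addr=0xab blk=10 s=2: L1-HIT | VC [22, 25]
  [13] addr=0xab blk=10 s=2: L1-HIT | VC [22, 25]
  [14] addr=0x160 blk=22 s=2: VC-HIT | VC [10, 25]
  [15] addr=0x192 blk=25 s=1: VC-HIT | VC [10, 13]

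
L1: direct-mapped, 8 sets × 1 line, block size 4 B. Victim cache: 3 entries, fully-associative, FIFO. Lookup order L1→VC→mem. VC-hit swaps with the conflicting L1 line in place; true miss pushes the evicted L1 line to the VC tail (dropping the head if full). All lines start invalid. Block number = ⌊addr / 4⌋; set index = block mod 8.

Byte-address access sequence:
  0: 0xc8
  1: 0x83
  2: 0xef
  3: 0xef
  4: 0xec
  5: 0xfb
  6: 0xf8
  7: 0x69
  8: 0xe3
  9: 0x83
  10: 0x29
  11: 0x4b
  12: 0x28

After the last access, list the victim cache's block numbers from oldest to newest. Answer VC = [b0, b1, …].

VC = [56, 26, 18]

  [0] addr=0xc8 blk=50 s=2: MISS | VC []
  [1] addr=0x83 blk=32 s=0: MISS | VC []
  [2] addr=0xef blk=59 s=3: MISS | VC []
  [3] addr=0xef blk=59 s=3: L1-HIT | VC []
  [4] addr=0xec blk=59 s=3: L1-HIT | VC []
  [5] addr=0xfb blk=62 s=6: MISS | VC []
  [6] addr=0xf8 blk=62 s=6: L1-HIT | VC []
  [7] addr=0x69 blk=26 s=2: MISS | VC [50]
  [8] addr=0xe3 blk=56 s=0: MISS | VC [50, 32]
  [9] addr=0x83 blk=32 s=0: VC-HIT | VC [50, 56]
  [10] addr=0x29 blk=10 s=2: MISS | VC [50, 56, 26]
  [11] addr=0x4b blk=18 s=2: MISS | VC [56, 26, 10]
  [12] addr=0x28 blk=10 s=2: VC-HIT | VC [56, 26, 18]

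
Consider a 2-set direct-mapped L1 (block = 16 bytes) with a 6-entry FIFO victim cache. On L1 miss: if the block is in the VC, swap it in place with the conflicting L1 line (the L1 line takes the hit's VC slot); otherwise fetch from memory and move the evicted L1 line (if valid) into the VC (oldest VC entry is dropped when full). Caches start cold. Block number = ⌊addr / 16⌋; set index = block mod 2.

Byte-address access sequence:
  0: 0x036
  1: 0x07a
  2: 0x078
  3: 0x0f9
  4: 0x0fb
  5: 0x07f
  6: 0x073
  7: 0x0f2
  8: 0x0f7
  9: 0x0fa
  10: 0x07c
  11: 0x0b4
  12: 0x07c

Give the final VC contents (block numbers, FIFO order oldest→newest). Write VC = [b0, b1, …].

VC = [3, 15, 11]

#0 0x36→b3/s1 MISS; vc=[]
#1 0x7a→b7/s1 MISS; vc=[3]
#2 0x78→b7/s1 L1-HIT; vc=[3]
#3 0xf9→b15/s1 MISS; vc=[3,7]
#4 0xfb→b15/s1 L1-HIT; vc=[3,7]
#5 0x7f→b7/s1 VC-HIT; vc=[3,15]
#6 0x73→b7/s1 L1-HIT; vc=[3,15]
#7 0xf2→b15/s1 VC-HIT; vc=[3,7]
#8 0xf7→b15/s1 L1-HIT; vc=[3,7]
#9 0xfa→b15/s1 L1-HIT; vc=[3,7]
#10 0x7c→b7/s1 VC-HIT; vc=[3,15]
#11 0xb4→b11/s1 MISS; vc=[3,15,7]
#12 0x7c→b7/s1 VC-HIT; vc=[3,15,11]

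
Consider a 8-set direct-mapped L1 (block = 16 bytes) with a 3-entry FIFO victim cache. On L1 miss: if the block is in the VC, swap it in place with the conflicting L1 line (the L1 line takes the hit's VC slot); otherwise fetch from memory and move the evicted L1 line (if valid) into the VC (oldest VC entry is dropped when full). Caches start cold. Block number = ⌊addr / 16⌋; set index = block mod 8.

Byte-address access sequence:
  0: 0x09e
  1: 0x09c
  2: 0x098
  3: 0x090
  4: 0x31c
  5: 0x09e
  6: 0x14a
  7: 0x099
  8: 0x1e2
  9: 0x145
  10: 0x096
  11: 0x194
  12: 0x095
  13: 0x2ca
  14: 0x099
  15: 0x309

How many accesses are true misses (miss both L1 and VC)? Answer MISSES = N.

0: 0x9e (blk 9, set 1) → MISS  vc=[]
1: 0x9c (blk 9, set 1) → L1-HIT  vc=[]
2: 0x98 (blk 9, set 1) → L1-HIT  vc=[]
3: 0x90 (blk 9, set 1) → L1-HIT  vc=[]
4: 0x31c (blk 49, set 1) → MISS  vc=[9]
5: 0x9e (blk 9, set 1) → VC-HIT  vc=[49]
6: 0x14a (blk 20, set 4) → MISS  vc=[49]
7: 0x99 (blk 9, set 1) → L1-HIT  vc=[49]
8: 0x1e2 (blk 30, set 6) → MISS  vc=[49]
9: 0x145 (blk 20, set 4) → L1-HIT  vc=[49]
10: 0x96 (blk 9, set 1) → L1-HIT  vc=[49]
11: 0x194 (blk 25, set 1) → MISS  vc=[49, 9]
12: 0x95 (blk 9, set 1) → VC-HIT  vc=[49, 25]
13: 0x2ca (blk 44, set 4) → MISS  vc=[49, 25, 20]
14: 0x99 (blk 9, set 1) → L1-HIT  vc=[49, 25, 20]
15: 0x309 (blk 48, set 0) → MISS  vc=[49, 25, 20]

MISSES = 7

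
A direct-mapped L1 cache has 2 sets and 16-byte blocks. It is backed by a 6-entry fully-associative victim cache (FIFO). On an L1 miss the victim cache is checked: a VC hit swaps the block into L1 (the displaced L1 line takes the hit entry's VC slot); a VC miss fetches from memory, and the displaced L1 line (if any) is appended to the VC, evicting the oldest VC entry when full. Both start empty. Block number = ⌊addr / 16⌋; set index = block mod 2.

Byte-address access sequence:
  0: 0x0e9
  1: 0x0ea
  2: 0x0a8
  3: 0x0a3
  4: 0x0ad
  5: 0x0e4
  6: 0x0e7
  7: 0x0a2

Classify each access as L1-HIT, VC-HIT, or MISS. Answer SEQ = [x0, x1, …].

  [0] addr=0xe9 blk=14 s=0: MISS | VC []
  [1] addr=0xea blk=14 s=0: L1-HIT | VC []
  [2] addr=0xa8 blk=10 s=0: MISS | VC [14]
  [3] addr=0xa3 blk=10 s=0: L1-HIT | VC [14]
  [4] addr=0xad blk=10 s=0: L1-HIT | VC [14]
  [5] addr=0xe4 blk=14 s=0: VC-HIT | VC [10]
  [6] addr=0xe7 blk=14 s=0: L1-HIT | VC [10]
  [7] addr=0xa2 blk=10 s=0: VC-HIT | VC [14]

SEQ = [MISS, L1-HIT, MISS, L1-HIT, L1-HIT, VC-HIT, L1-HIT, VC-HIT]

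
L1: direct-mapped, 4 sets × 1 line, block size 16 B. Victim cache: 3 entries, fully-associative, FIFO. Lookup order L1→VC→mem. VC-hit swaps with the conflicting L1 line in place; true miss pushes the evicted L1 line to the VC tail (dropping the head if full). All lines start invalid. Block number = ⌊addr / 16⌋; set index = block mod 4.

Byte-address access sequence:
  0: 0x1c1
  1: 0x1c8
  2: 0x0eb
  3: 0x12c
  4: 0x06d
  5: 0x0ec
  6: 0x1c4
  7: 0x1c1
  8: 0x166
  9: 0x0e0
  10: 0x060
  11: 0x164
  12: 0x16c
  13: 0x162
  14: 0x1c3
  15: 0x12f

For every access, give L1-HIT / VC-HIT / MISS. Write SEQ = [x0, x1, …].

0: 0x1c1 (blk 28, set 0) → MISS  vc=[]
1: 0x1c8 (blk 28, set 0) → L1-HIT  vc=[]
2: 0xeb (blk 14, set 2) → MISS  vc=[]
3: 0x12c (blk 18, set 2) → MISS  vc=[14]
4: 0x6d (blk 6, set 2) → MISS  vc=[14, 18]
5: 0xec (blk 14, set 2) → VC-HIT  vc=[6, 18]
6: 0x1c4 (blk 28, set 0) → L1-HIT  vc=[6, 18]
7: 0x1c1 (blk 28, set 0) → L1-HIT  vc=[6, 18]
8: 0x166 (blk 22, set 2) → MISS  vc=[6, 18, 14]
9: 0xe0 (blk 14, set 2) → VC-HIT  vc=[6, 18, 22]
10: 0x60 (blk 6, set 2) → VC-HIT  vc=[14, 18, 22]
11: 0x164 (blk 22, set 2) → VC-HIT  vc=[14, 18, 6]
12: 0x16c (blk 22, set 2) → L1-HIT  vc=[14, 18, 6]
13: 0x162 (blk 22, set 2) → L1-HIT  vc=[14, 18, 6]
14: 0x1c3 (blk 28, set 0) → L1-HIT  vc=[14, 18, 6]
15: 0x12f (blk 18, set 2) → VC-HIT  vc=[14, 22, 6]

SEQ = [MISS, L1-HIT, MISS, MISS, MISS, VC-HIT, L1-HIT, L1-HIT, MISS, VC-HIT, VC-HIT, VC-HIT, L1-HIT, L1-HIT, L1-HIT, VC-HIT]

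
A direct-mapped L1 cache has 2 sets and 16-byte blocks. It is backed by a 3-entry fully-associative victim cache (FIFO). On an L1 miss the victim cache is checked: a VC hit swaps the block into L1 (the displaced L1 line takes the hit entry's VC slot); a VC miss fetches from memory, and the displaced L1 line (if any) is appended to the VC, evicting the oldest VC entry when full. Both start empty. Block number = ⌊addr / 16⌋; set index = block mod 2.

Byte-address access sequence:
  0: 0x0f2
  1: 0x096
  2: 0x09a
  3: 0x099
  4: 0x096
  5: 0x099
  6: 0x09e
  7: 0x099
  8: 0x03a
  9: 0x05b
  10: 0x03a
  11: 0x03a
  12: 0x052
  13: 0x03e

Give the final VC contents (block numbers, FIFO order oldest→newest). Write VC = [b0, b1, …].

VC = [15, 9, 5]

  [0] addr=0xf2 blk=15 s=1: MISS | VC []
  [1] addr=0x96 blk=9 s=1: MISS | VC [15]
  [2] addr=0x9a blk=9 s=1: L1-HIT | VC [15]
  [3] addr=0x99 blk=9 s=1: L1-HIT | VC [15]
  [4] addr=0x96 blk=9 s=1: L1-HIT | VC [15]
  [5] addr=0x99 blk=9 s=1: L1-HIT | VC [15]
  [6] addr=0x9e blk=9 s=1: L1-HIT | VC [15]
  [7] addr=0x99 blk=9 s=1: L1-HIT | VC [15]
  [8] addr=0x3a blk=3 s=1: MISS | VC [15, 9]
  [9] addr=0x5b blk=5 s=1: MISS | VC [15, 9, 3]
  [10] addr=0x3a blk=3 s=1: VC-HIT | VC [15, 9, 5]
  [11] addr=0x3a blk=3 s=1: L1-HIT | VC [15, 9, 5]
  [12] addr=0x52 blk=5 s=1: VC-HIT | VC [15, 9, 3]
  [13] addr=0x3e blk=3 s=1: VC-HIT | VC [15, 9, 5]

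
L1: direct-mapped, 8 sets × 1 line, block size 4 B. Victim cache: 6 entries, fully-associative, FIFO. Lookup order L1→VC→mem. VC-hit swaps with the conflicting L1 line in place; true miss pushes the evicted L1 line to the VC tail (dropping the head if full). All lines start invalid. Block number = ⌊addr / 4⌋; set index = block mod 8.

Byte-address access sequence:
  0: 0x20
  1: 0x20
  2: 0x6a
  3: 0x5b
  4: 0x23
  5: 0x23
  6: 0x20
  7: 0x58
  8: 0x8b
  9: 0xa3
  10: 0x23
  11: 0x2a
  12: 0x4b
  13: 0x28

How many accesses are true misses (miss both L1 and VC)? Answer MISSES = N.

MISSES = 7

0: 0x20 (blk 8, set 0) → MISS  vc=[]
1: 0x20 (blk 8, set 0) → L1-HIT  vc=[]
2: 0x6a (blk 26, set 2) → MISS  vc=[]
3: 0x5b (blk 22, set 6) → MISS  vc=[]
4: 0x23 (blk 8, set 0) → L1-HIT  vc=[]
5: 0x23 (blk 8, set 0) → L1-HIT  vc=[]
6: 0x20 (blk 8, set 0) → L1-HIT  vc=[]
7: 0x58 (blk 22, set 6) → L1-HIT  vc=[]
8: 0x8b (blk 34, set 2) → MISS  vc=[26]
9: 0xa3 (blk 40, set 0) → MISS  vc=[26, 8]
10: 0x23 (blk 8, set 0) → VC-HIT  vc=[26, 40]
11: 0x2a (blk 10, set 2) → MISS  vc=[26, 40, 34]
12: 0x4b (blk 18, set 2) → MISS  vc=[26, 40, 34, 10]
13: 0x28 (blk 10, set 2) → VC-HIT  vc=[26, 40, 34, 18]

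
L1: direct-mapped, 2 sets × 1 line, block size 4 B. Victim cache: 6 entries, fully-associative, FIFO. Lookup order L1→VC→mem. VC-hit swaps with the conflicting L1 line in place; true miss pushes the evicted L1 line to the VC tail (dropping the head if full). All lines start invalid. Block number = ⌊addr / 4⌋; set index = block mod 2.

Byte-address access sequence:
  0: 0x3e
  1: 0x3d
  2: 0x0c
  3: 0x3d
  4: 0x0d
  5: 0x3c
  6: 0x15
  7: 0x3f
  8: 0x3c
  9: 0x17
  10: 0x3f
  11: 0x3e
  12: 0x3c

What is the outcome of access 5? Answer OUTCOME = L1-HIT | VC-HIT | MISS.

#0 0x3e→b15/s1 MISS; vc=[]
#1 0x3d→b15/s1 L1-HIT; vc=[]
#2 0xc→b3/s1 MISS; vc=[15]
#3 0x3d→b15/s1 VC-HIT; vc=[3]
#4 0xd→b3/s1 VC-HIT; vc=[15]
#5 0x3c→b15/s1 VC-HIT; vc=[3]
#6 0x15→b5/s1 MISS; vc=[3,15]
#7 0x3f→b15/s1 VC-HIT; vc=[3,5]
#8 0x3c→b15/s1 L1-HIT; vc=[3,5]
#9 0x17→b5/s1 VC-HIT; vc=[3,15]
#10 0x3f→b15/s1 VC-HIT; vc=[3,5]
#11 0x3e→b15/s1 L1-HIT; vc=[3,5]
#12 0x3c→b15/s1 L1-HIT; vc=[3,5]

OUTCOME = VC-HIT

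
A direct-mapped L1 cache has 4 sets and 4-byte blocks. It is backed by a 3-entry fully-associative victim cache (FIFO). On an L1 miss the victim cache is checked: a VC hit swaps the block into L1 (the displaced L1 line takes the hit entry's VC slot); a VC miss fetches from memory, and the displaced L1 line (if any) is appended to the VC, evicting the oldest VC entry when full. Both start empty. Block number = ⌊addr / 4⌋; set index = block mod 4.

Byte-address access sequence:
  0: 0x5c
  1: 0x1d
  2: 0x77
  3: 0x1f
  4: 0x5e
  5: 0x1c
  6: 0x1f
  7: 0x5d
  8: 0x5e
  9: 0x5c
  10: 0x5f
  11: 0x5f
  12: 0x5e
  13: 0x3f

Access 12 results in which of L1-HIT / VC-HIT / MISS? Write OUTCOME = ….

OUTCOME = L1-HIT

#0 0x5c→b23/s3 MISS; vc=[]
#1 0x1d→b7/s3 MISS; vc=[23]
#2 0x77→b29/s1 MISS; vc=[23]
#3 0x1f→b7/s3 L1-HIT; vc=[23]
#4 0x5e→b23/s3 VC-HIT; vc=[7]
#5 0x1c→b7/s3 VC-HIT; vc=[23]
#6 0x1f→b7/s3 L1-HIT; vc=[23]
#7 0x5d→b23/s3 VC-HIT; vc=[7]
#8 0x5e→b23/s3 L1-HIT; vc=[7]
#9 0x5c→b23/s3 L1-HIT; vc=[7]
#10 0x5f→b23/s3 L1-HIT; vc=[7]
#11 0x5f→b23/s3 L1-HIT; vc=[7]
#12 0x5e→b23/s3 L1-HIT; vc=[7]
#13 0x3f→b15/s3 MISS; vc=[7,23]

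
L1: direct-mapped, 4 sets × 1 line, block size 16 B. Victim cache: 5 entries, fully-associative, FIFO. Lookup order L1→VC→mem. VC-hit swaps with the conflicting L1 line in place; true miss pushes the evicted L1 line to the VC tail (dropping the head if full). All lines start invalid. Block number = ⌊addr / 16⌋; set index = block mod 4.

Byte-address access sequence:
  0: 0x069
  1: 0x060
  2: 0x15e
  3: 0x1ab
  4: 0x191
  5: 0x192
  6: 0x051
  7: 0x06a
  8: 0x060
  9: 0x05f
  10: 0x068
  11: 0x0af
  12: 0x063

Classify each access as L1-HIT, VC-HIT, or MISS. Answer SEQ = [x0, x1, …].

SEQ = [MISS, L1-HIT, MISS, MISS, MISS, L1-HIT, MISS, VC-HIT, L1-HIT, L1-HIT, L1-HIT, MISS, VC-HIT]

#0 0x69→b6/s2 MISS; vc=[]
#1 0x60→b6/s2 L1-HIT; vc=[]
#2 0x15e→b21/s1 MISS; vc=[]
#3 0x1ab→b26/s2 MISS; vc=[6]
#4 0x191→b25/s1 MISS; vc=[6,21]
#5 0x192→b25/s1 L1-HIT; vc=[6,21]
#6 0x51→b5/s1 MISS; vc=[6,21,25]
#7 0x6a→b6/s2 VC-HIT; vc=[26,21,25]
#8 0x60→b6/s2 L1-HIT; vc=[26,21,25]
#9 0x5f→b5/s1 L1-HIT; vc=[26,21,25]
#10 0x68→b6/s2 L1-HIT; vc=[26,21,25]
#11 0xaf→b10/s2 MISS; vc=[26,21,25,6]
#12 0x63→b6/s2 VC-HIT; vc=[26,21,25,10]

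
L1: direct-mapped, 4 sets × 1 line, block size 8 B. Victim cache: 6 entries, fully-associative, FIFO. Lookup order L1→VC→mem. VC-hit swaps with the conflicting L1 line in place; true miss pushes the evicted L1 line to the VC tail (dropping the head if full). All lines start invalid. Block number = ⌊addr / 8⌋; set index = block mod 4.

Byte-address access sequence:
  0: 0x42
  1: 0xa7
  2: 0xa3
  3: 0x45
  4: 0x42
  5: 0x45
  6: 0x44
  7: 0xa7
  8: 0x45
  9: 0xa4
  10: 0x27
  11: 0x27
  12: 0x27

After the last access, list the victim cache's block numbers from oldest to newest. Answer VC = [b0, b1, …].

VC = [8, 20]

#0 0x42→b8/s0 MISS; vc=[]
#1 0xa7→b20/s0 MISS; vc=[8]
#2 0xa3→b20/s0 L1-HIT; vc=[8]
#3 0x45→b8/s0 VC-HIT; vc=[20]
#4 0x42→b8/s0 L1-HIT; vc=[20]
#5 0x45→b8/s0 L1-HIT; vc=[20]
#6 0x44→b8/s0 L1-HIT; vc=[20]
#7 0xa7→b20/s0 VC-HIT; vc=[8]
#8 0x45→b8/s0 VC-HIT; vc=[20]
#9 0xa4→b20/s0 VC-HIT; vc=[8]
#10 0x27→b4/s0 MISS; vc=[8,20]
#11 0x27→b4/s0 L1-HIT; vc=[8,20]
#12 0x27→b4/s0 L1-HIT; vc=[8,20]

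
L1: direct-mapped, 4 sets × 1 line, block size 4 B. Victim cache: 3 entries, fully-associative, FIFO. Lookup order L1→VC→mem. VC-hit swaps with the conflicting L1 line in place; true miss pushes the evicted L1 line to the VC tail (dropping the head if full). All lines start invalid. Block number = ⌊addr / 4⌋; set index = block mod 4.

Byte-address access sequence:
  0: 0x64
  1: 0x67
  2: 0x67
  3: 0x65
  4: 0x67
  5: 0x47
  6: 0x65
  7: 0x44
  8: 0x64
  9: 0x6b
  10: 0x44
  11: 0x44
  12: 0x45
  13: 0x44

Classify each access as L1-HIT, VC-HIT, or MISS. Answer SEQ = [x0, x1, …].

#0 0x64→b25/s1 MISS; vc=[]
#1 0x67→b25/s1 L1-HIT; vc=[]
#2 0x67→b25/s1 L1-HIT; vc=[]
#3 0x65→b25/s1 L1-HIT; vc=[]
#4 0x67→b25/s1 L1-HIT; vc=[]
#5 0x47→b17/s1 MISS; vc=[25]
#6 0x65→b25/s1 VC-HIT; vc=[17]
#7 0x44→b17/s1 VC-HIT; vc=[25]
#8 0x64→b25/s1 VC-HIT; vc=[17]
#9 0x6b→b26/s2 MISS; vc=[17]
#10 0x44→b17/s1 VC-HIT; vc=[25]
#11 0x44→b17/s1 L1-HIT; vc=[25]
#12 0x45→b17/s1 L1-HIT; vc=[25]
#13 0x44→b17/s1 L1-HIT; vc=[25]

SEQ = [MISS, L1-HIT, L1-HIT, L1-HIT, L1-HIT, MISS, VC-HIT, VC-HIT, VC-HIT, MISS, VC-HIT, L1-HIT, L1-HIT, L1-HIT]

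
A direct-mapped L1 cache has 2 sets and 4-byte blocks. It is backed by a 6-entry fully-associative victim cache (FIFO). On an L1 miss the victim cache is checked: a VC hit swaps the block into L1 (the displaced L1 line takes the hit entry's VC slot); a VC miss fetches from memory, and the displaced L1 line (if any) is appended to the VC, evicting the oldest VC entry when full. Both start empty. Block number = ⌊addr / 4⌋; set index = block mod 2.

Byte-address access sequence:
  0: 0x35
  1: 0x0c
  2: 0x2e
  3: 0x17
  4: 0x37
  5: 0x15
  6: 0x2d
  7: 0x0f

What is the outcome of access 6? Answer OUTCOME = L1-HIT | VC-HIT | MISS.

  [0] addr=0x35 blk=13 s=1: MISS | VC []
  [1] addr=0xc blk=3 s=1: MISS | VC [13]
  [2] addr=0x2e blk=11 s=1: MISS | VC [13, 3]
  [3] addr=0x17 blk=5 s=1: MISS | VC [13, 3, 11]
  [4] addr=0x37 blk=13 s=1: VC-HIT | VC [5, 3, 11]
  [5] addr=0x15 blk=5 s=1: VC-HIT | VC [13, 3, 11]
  [6] addr=0x2d blk=11 s=1: VC-HIT | VC [13, 3, 5]
  [7] addr=0xf blk=3 s=1: VC-HIT | VC [13, 11, 5]

OUTCOME = VC-HIT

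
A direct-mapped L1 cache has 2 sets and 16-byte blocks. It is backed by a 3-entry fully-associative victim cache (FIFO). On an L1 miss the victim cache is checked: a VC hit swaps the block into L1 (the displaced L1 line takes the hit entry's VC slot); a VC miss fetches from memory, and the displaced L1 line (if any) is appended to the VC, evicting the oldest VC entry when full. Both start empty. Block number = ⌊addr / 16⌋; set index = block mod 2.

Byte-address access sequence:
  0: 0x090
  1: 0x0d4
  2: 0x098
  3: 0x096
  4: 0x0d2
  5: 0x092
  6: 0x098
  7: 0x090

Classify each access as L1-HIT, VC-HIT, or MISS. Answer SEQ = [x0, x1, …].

SEQ = [MISS, MISS, VC-HIT, L1-HIT, VC-HIT, VC-HIT, L1-HIT, L1-HIT]

#0 0x90→b9/s1 MISS; vc=[]
#1 0xd4→b13/s1 MISS; vc=[9]
#2 0x98→b9/s1 VC-HIT; vc=[13]
#3 0x96→b9/s1 L1-HIT; vc=[13]
#4 0xd2→b13/s1 VC-HIT; vc=[9]
#5 0x92→b9/s1 VC-HIT; vc=[13]
#6 0x98→b9/s1 L1-HIT; vc=[13]
#7 0x90→b9/s1 L1-HIT; vc=[13]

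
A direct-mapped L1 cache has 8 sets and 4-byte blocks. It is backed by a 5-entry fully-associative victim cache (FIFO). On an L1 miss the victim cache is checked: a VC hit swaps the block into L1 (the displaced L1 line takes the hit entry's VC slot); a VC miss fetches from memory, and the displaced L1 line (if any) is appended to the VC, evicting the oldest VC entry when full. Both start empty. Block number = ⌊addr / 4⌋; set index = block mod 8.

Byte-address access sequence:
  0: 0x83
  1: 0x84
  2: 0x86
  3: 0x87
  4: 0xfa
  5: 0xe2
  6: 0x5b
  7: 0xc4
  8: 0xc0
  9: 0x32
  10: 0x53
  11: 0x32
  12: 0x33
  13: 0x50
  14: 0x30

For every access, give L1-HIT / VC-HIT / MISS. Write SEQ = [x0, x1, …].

  [0] addr=0x83 blk=32 s=0: MISS | VC []
  [1] addr=0x84 blk=33 s=1: MISS | VC []
  [2] addr=0x86 blk=33 s=1: L1-HIT | VC []
  [3] addr=0x87 blk=33 s=1: L1-HIT | VC []
  [4] addr=0xfa blk=62 s=6: MISS | VC []
  [5] addr=0xe2 blk=56 s=0: MISS | VC [32]
  [6] addr=0x5b blk=22 s=6: MISS | VC [32, 62]
  [7] addr=0xc4 blk=49 s=1: MISS | VC [32, 62, 33]
  [8] addr=0xc0 blk=48 s=0: MISS | VC [32, 62, 33, 56]
  [9] addr=0x32 blk=12 s=4: MISS | VC [32, 62, 33, 56]
  [10] addr=0x53 blk=20 s=4: MISS | VC [32, 62, 33, 56, 12]
  [11] addr=0x32 blk=12 s=4: VC-HIT | VC [32, 62, 33, 56, 20]
  [12] addr=0x33 blk=12 s=4: L1-HIT | VC [32, 62, 33, 56, 20]
  [13] addr=0x50 blk=20 s=4: VC-HIT | VC [32, 62, 33, 56, 12]
  [14] addr=0x30 blk=12 s=4: VC-HIT | VC [32, 62, 33, 56, 20]

SEQ = [MISS, MISS, L1-HIT, L1-HIT, MISS, MISS, MISS, MISS, MISS, MISS, MISS, VC-HIT, L1-HIT, VC-HIT, VC-HIT]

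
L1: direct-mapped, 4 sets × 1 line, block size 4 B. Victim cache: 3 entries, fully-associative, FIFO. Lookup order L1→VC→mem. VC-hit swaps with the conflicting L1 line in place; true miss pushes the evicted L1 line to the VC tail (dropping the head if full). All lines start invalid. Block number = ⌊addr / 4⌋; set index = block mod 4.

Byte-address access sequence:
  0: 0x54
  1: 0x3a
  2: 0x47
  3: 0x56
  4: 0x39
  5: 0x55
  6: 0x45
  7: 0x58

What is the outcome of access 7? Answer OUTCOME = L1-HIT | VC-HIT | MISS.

0: 0x54 (blk 21, set 1) → MISS  vc=[]
1: 0x3a (blk 14, set 2) → MISS  vc=[]
2: 0x47 (blk 17, set 1) → MISS  vc=[21]
3: 0x56 (blk 21, set 1) → VC-HIT  vc=[17]
4: 0x39 (blk 14, set 2) → L1-HIT  vc=[17]
5: 0x55 (blk 21, set 1) → L1-HIT  vc=[17]
6: 0x45 (blk 17, set 1) → VC-HIT  vc=[21]
7: 0x58 (blk 22, set 2) → MISS  vc=[21, 14]

OUTCOME = MISS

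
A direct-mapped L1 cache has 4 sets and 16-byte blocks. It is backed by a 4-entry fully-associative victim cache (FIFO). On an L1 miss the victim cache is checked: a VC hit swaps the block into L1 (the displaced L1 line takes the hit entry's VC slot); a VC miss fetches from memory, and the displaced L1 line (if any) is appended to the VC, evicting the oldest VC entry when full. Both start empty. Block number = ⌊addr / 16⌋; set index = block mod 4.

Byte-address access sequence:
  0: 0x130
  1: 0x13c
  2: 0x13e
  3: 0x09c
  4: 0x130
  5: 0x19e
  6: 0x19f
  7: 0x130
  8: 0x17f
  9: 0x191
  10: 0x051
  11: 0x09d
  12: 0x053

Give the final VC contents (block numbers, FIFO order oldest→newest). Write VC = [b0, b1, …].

VC = [9, 19, 25]

  [0] addr=0x130 blk=19 s=3: MISS | VC []
  [1] addr=0x13c blk=19 s=3: L1-HIT | VC []
  [2] addr=0x13e blk=19 s=3: L1-HIT | VC []
  [3] addr=0x9c blk=9 s=1: MISS | VC []
  [4] addr=0x130 blk=19 s=3: L1-HIT | VC []
  [5] addr=0x19e blk=25 s=1: MISS | VC [9]
  [6] addr=0x19f blk=25 s=1: L1-HIT | VC [9]
  [7] addr=0x130 blk=19 s=3: L1-HIT | VC [9]
  [8] addr=0x17f blk=23 s=3: MISS | VC [9, 19]
  [9] addr=0x191 blk=25 s=1: L1-HIT | VC [9, 19]
  [10] addr=0x51 blk=5 s=1: MISS | VC [9, 19, 25]
  [11] addr=0x9d blk=9 s=1: VC-HIT | VC [5, 19, 25]
  [12] addr=0x53 blk=5 s=1: VC-HIT | VC [9, 19, 25]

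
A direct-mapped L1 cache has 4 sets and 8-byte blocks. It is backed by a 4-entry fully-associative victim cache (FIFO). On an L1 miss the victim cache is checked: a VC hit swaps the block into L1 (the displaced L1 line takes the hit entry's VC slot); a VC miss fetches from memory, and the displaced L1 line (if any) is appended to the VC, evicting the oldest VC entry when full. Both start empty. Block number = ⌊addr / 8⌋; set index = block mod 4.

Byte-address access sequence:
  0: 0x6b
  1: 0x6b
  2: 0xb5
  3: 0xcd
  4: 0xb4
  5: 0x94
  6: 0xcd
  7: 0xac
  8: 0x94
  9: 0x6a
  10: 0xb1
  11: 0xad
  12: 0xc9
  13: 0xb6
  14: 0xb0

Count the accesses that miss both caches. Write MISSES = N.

0: 0x6b (blk 13, set 1) → MISS  vc=[]
1: 0x6b (blk 13, set 1) → L1-HIT  vc=[]
2: 0xb5 (blk 22, set 2) → MISS  vc=[]
3: 0xcd (blk 25, set 1) → MISS  vc=[13]
4: 0xb4 (blk 22, set 2) → L1-HIT  vc=[13]
5: 0x94 (blk 18, set 2) → MISS  vc=[13, 22]
6: 0xcd (blk 25, set 1) → L1-HIT  vc=[13, 22]
7: 0xac (blk 21, set 1) → MISS  vc=[13, 22, 25]
8: 0x94 (blk 18, set 2) → L1-HIT  vc=[13, 22, 25]
9: 0x6a (blk 13, set 1) → VC-HIT  vc=[21, 22, 25]
10: 0xb1 (blk 22, set 2) → VC-HIT  vc=[21, 18, 25]
11: 0xad (blk 21, set 1) → VC-HIT  vc=[13, 18, 25]
12: 0xc9 (blk 25, set 1) → VC-HIT  vc=[13, 18, 21]
13: 0xb6 (blk 22, set 2) → L1-HIT  vc=[13, 18, 21]
14: 0xb0 (blk 22, set 2) → L1-HIT  vc=[13, 18, 21]

MISSES = 5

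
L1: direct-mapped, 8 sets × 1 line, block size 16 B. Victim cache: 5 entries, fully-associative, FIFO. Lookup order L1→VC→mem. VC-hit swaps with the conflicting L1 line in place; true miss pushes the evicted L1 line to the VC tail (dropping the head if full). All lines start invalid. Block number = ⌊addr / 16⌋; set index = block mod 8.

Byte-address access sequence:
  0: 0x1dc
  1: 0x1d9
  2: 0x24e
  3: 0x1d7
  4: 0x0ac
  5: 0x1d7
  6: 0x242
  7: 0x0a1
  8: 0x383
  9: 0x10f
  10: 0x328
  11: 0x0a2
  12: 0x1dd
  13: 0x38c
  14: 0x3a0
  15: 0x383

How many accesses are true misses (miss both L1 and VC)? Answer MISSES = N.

MISSES = 7

0: 0x1dc (blk 29, set 5) → MISS  vc=[]
1: 0x1d9 (blk 29, set 5) → L1-HIT  vc=[]
2: 0x24e (blk 36, set 4) → MISS  vc=[]
3: 0x1d7 (blk 29, set 5) → L1-HIT  vc=[]
4: 0xac (blk 10, set 2) → MISS  vc=[]
5: 0x1d7 (blk 29, set 5) → L1-HIT  vc=[]
6: 0x242 (blk 36, set 4) → L1-HIT  vc=[]
7: 0xa1 (blk 10, set 2) → L1-HIT  vc=[]
8: 0x383 (blk 56, set 0) → MISS  vc=[]
9: 0x10f (blk 16, set 0) → MISS  vc=[56]
10: 0x328 (blk 50, set 2) → MISS  vc=[56, 10]
11: 0xa2 (blk 10, set 2) → VC-HIT  vc=[56, 50]
12: 0x1dd (blk 29, set 5) → L1-HIT  vc=[56, 50]
13: 0x38c (blk 56, set 0) → VC-HIT  vc=[16, 50]
14: 0x3a0 (blk 58, set 2) → MISS  vc=[16, 50, 10]
15: 0x383 (blk 56, set 0) → L1-HIT  vc=[16, 50, 10]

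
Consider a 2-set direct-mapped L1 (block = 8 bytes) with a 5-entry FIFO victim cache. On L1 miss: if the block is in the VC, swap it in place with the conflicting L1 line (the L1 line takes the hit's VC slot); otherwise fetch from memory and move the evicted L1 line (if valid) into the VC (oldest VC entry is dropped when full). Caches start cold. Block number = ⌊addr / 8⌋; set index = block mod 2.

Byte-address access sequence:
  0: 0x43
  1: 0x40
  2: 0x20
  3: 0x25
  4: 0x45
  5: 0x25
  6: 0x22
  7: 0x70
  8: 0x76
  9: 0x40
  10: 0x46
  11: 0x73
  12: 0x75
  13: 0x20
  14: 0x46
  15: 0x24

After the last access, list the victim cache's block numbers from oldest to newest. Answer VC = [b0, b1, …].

VC = [8, 14]

#0 0x43→b8/s0 MISS; vc=[]
#1 0x40→b8/s0 L1-HIT; vc=[]
#2 0x20→b4/s0 MISS; vc=[8]
#3 0x25→b4/s0 L1-HIT; vc=[8]
#4 0x45→b8/s0 VC-HIT; vc=[4]
#5 0x25→b4/s0 VC-HIT; vc=[8]
#6 0x22→b4/s0 L1-HIT; vc=[8]
#7 0x70→b14/s0 MISS; vc=[8,4]
#8 0x76→b14/s0 L1-HIT; vc=[8,4]
#9 0x40→b8/s0 VC-HIT; vc=[14,4]
#10 0x46→b8/s0 L1-HIT; vc=[14,4]
#11 0x73→b14/s0 VC-HIT; vc=[8,4]
#12 0x75→b14/s0 L1-HIT; vc=[8,4]
#13 0x20→b4/s0 VC-HIT; vc=[8,14]
#14 0x46→b8/s0 VC-HIT; vc=[4,14]
#15 0x24→b4/s0 VC-HIT; vc=[8,14]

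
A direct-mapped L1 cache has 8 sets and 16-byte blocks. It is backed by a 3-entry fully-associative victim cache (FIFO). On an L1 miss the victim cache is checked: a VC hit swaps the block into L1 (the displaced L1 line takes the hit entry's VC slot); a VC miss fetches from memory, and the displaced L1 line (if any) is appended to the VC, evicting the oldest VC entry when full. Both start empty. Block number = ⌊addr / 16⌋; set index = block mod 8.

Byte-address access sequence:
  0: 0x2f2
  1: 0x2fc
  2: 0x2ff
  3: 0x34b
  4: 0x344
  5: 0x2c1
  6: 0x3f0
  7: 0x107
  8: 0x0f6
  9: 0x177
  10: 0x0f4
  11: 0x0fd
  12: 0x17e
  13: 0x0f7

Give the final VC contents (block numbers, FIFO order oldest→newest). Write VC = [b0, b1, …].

VC = [47, 63, 23]

0: 0x2f2 (blk 47, set 7) → MISS  vc=[]
1: 0x2fc (blk 47, set 7) → L1-HIT  vc=[]
2: 0x2ff (blk 47, set 7) → L1-HIT  vc=[]
3: 0x34b (blk 52, set 4) → MISS  vc=[]
4: 0x344 (blk 52, set 4) → L1-HIT  vc=[]
5: 0x2c1 (blk 44, set 4) → MISS  vc=[52]
6: 0x3f0 (blk 63, set 7) → MISS  vc=[52, 47]
7: 0x107 (blk 16, set 0) → MISS  vc=[52, 47]
8: 0xf6 (blk 15, set 7) → MISS  vc=[52, 47, 63]
9: 0x177 (blk 23, set 7) → MISS  vc=[47, 63, 15]
10: 0xf4 (blk 15, set 7) → VC-HIT  vc=[47, 63, 23]
11: 0xfd (blk 15, set 7) → L1-HIT  vc=[47, 63, 23]
12: 0x17e (blk 23, set 7) → VC-HIT  vc=[47, 63, 15]
13: 0xf7 (blk 15, set 7) → VC-HIT  vc=[47, 63, 23]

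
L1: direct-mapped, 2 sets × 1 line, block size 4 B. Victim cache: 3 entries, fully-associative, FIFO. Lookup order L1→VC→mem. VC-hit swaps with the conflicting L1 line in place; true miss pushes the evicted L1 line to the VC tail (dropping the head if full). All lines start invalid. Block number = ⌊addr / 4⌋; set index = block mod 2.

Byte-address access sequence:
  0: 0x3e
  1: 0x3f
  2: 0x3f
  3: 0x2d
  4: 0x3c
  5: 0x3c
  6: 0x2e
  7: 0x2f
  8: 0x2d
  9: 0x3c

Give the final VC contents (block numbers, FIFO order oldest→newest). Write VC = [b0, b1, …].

VC = [11]

0: 0x3e (blk 15, set 1) → MISS  vc=[]
1: 0x3f (blk 15, set 1) → L1-HIT  vc=[]
2: 0x3f (blk 15, set 1) → L1-HIT  vc=[]
3: 0x2d (blk 11, set 1) → MISS  vc=[15]
4: 0x3c (blk 15, set 1) → VC-HIT  vc=[11]
5: 0x3c (blk 15, set 1) → L1-HIT  vc=[11]
6: 0x2e (blk 11, set 1) → VC-HIT  vc=[15]
7: 0x2f (blk 11, set 1) → L1-HIT  vc=[15]
8: 0x2d (blk 11, set 1) → L1-HIT  vc=[15]
9: 0x3c (blk 15, set 1) → VC-HIT  vc=[11]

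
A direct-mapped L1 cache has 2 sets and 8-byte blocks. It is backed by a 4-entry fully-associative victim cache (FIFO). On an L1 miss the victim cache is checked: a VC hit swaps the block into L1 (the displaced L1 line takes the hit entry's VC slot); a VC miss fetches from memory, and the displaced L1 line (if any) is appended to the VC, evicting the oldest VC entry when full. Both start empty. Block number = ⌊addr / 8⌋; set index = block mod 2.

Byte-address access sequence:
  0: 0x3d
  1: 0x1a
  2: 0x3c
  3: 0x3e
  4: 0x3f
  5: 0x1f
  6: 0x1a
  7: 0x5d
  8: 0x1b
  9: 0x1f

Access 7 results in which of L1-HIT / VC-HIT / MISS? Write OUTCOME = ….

#0 0x3d→b7/s1 MISS; vc=[]
#1 0x1a→b3/s1 MISS; vc=[7]
#2 0x3c→b7/s1 VC-HIT; vc=[3]
#3 0x3e→b7/s1 L1-HIT; vc=[3]
#4 0x3f→b7/s1 L1-HIT; vc=[3]
#5 0x1f→b3/s1 VC-HIT; vc=[7]
#6 0x1a→b3/s1 L1-HIT; vc=[7]
#7 0x5d→b11/s1 MISS; vc=[7,3]
#8 0x1b→b3/s1 VC-HIT; vc=[7,11]
#9 0x1f→b3/s1 L1-HIT; vc=[7,11]

OUTCOME = MISS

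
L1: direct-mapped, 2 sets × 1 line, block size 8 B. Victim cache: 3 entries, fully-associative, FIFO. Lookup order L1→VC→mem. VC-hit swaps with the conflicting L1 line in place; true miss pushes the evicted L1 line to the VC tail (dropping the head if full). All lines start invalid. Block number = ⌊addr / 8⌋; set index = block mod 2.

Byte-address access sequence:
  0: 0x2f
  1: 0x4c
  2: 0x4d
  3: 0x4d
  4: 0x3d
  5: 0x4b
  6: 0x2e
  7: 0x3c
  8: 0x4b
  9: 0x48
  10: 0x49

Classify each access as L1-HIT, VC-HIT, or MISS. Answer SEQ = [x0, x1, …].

0: 0x2f (blk 5, set 1) → MISS  vc=[]
1: 0x4c (blk 9, set 1) → MISS  vc=[5]
2: 0x4d (blk 9, set 1) → L1-HIT  vc=[5]
3: 0x4d (blk 9, set 1) → L1-HIT  vc=[5]
4: 0x3d (blk 7, set 1) → MISS  vc=[5, 9]
5: 0x4b (blk 9, set 1) → VC-HIT  vc=[5, 7]
6: 0x2e (blk 5, set 1) → VC-HIT  vc=[9, 7]
7: 0x3c (blk 7, set 1) → VC-HIT  vc=[9, 5]
8: 0x4b (blk 9, set 1) → VC-HIT  vc=[7, 5]
9: 0x48 (blk 9, set 1) → L1-HIT  vc=[7, 5]
10: 0x49 (blk 9, set 1) → L1-HIT  vc=[7, 5]

SEQ = [MISS, MISS, L1-HIT, L1-HIT, MISS, VC-HIT, VC-HIT, VC-HIT, VC-HIT, L1-HIT, L1-HIT]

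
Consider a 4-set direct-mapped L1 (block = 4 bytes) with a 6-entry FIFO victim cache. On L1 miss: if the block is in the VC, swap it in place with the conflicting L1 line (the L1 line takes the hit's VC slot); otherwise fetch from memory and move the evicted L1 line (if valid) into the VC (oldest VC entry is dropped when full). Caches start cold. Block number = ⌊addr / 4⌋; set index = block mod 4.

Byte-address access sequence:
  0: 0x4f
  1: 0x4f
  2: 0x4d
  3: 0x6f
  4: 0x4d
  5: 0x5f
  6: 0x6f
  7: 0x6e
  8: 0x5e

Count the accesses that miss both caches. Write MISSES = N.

#0 0x4f→b19/s3 MISS; vc=[]
#1 0x4f→b19/s3 L1-HIT; vc=[]
#2 0x4d→b19/s3 L1-HIT; vc=[]
#3 0x6f→b27/s3 MISS; vc=[19]
#4 0x4d→b19/s3 VC-HIT; vc=[27]
#5 0x5f→b23/s3 MISS; vc=[27,19]
#6 0x6f→b27/s3 VC-HIT; vc=[23,19]
#7 0x6e→b27/s3 L1-HIT; vc=[23,19]
#8 0x5e→b23/s3 VC-HIT; vc=[27,19]

MISSES = 3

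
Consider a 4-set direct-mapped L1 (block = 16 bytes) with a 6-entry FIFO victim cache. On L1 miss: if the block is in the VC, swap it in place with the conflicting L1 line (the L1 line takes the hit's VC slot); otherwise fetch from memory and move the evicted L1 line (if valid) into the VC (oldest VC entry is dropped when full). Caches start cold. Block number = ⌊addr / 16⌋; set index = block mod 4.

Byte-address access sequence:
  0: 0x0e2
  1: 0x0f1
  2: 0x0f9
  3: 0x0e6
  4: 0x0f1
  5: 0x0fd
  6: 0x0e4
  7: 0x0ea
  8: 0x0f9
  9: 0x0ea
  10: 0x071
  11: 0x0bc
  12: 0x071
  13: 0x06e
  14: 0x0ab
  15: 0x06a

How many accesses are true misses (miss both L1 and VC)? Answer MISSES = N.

#0 0xe2→b14/s2 MISS; vc=[]
#1 0xf1→b15/s3 MISS; vc=[]
#2 0xf9→b15/s3 L1-HIT; vc=[]
#3 0xe6→b14/s2 L1-HIT; vc=[]
#4 0xf1→b15/s3 L1-HIT; vc=[]
#5 0xfd→b15/s3 L1-HIT; vc=[]
#6 0xe4→b14/s2 L1-HIT; vc=[]
#7 0xea→b14/s2 L1-HIT; vc=[]
#8 0xf9→b15/s3 L1-HIT; vc=[]
#9 0xea→b14/s2 L1-HIT; vc=[]
#10 0x71→b7/s3 MISS; vc=[15]
#11 0xbc→b11/s3 MISS; vc=[15,7]
#12 0x71→b7/s3 VC-HIT; vc=[15,11]
#13 0x6e→b6/s2 MISS; vc=[15,11,14]
#14 0xab→b10/s2 MISS; vc=[15,11,14,6]
#15 0x6a→b6/s2 VC-HIT; vc=[15,11,14,10]

MISSES = 6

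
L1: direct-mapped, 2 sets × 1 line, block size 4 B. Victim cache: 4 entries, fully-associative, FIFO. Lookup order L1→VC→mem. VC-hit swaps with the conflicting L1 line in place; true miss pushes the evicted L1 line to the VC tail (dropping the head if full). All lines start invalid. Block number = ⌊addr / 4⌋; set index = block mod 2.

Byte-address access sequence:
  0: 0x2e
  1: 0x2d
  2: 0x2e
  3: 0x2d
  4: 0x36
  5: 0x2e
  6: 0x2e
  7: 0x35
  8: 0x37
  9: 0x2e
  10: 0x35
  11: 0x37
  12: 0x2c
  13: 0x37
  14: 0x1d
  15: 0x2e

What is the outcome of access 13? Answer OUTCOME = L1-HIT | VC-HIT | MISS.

#0 0x2e→b11/s1 MISS; vc=[]
#1 0x2d→b11/s1 L1-HIT; vc=[]
#2 0x2e→b11/s1 L1-HIT; vc=[]
#3 0x2d→b11/s1 L1-HIT; vc=[]
#4 0x36→b13/s1 MISS; vc=[11]
#5 0x2e→b11/s1 VC-HIT; vc=[13]
#6 0x2e→b11/s1 L1-HIT; vc=[13]
#7 0x35→b13/s1 VC-HIT; vc=[11]
#8 0x37→b13/s1 L1-HIT; vc=[11]
#9 0x2e→b11/s1 VC-HIT; vc=[13]
#10 0x35→b13/s1 VC-HIT; vc=[11]
#11 0x37→b13/s1 L1-HIT; vc=[11]
#12 0x2c→b11/s1 VC-HIT; vc=[13]
#13 0x37→b13/s1 VC-HIT; vc=[11]
#14 0x1d→b7/s1 MISS; vc=[11,13]
#15 0x2e→b11/s1 VC-HIT; vc=[7,13]

OUTCOME = VC-HIT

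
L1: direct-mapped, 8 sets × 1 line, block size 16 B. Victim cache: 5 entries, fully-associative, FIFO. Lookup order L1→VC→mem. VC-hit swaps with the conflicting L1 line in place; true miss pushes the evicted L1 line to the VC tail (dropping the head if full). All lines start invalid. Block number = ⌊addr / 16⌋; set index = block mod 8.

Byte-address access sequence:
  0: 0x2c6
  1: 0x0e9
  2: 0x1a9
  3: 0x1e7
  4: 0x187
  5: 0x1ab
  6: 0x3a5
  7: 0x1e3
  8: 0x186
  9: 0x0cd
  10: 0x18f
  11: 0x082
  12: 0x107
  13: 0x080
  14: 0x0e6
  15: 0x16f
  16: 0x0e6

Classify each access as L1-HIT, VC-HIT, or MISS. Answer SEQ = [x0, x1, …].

SEQ = [MISS, MISS, MISS, MISS, MISS, L1-HIT, MISS, L1-HIT, L1-HIT, MISS, L1-HIT, MISS, MISS, VC-HIT, VC-HIT, MISS, VC-HIT]

0: 0x2c6 (blk 44, set 4) → MISS  vc=[]
1: 0xe9 (blk 14, set 6) → MISS  vc=[]
2: 0x1a9 (blk 26, set 2) → MISS  vc=[]
3: 0x1e7 (blk 30, set 6) → MISS  vc=[14]
4: 0x187 (blk 24, set 0) → MISS  vc=[14]
5: 0x1ab (blk 26, set 2) → L1-HIT  vc=[14]
6: 0x3a5 (blk 58, set 2) → MISS  vc=[14, 26]
7: 0x1e3 (blk 30, set 6) → L1-HIT  vc=[14, 26]
8: 0x186 (blk 24, set 0) → L1-HIT  vc=[14, 26]
9: 0xcd (blk 12, set 4) → MISS  vc=[14, 26, 44]
10: 0x18f (blk 24, set 0) → L1-HIT  vc=[14, 26, 44]
11: 0x82 (blk 8, set 0) → MISS  vc=[14, 26, 44, 24]
12: 0x107 (blk 16, set 0) → MISS  vc=[14, 26, 44, 24, 8]
13: 0x80 (blk 8, set 0) → VC-HIT  vc=[14, 26, 44, 24, 16]
14: 0xe6 (blk 14, set 6) → VC-HIT  vc=[30, 26, 44, 24, 16]
15: 0x16f (blk 22, set 6) → MISS  vc=[26, 44, 24, 16, 14]
16: 0xe6 (blk 14, set 6) → VC-HIT  vc=[26, 44, 24, 16, 22]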